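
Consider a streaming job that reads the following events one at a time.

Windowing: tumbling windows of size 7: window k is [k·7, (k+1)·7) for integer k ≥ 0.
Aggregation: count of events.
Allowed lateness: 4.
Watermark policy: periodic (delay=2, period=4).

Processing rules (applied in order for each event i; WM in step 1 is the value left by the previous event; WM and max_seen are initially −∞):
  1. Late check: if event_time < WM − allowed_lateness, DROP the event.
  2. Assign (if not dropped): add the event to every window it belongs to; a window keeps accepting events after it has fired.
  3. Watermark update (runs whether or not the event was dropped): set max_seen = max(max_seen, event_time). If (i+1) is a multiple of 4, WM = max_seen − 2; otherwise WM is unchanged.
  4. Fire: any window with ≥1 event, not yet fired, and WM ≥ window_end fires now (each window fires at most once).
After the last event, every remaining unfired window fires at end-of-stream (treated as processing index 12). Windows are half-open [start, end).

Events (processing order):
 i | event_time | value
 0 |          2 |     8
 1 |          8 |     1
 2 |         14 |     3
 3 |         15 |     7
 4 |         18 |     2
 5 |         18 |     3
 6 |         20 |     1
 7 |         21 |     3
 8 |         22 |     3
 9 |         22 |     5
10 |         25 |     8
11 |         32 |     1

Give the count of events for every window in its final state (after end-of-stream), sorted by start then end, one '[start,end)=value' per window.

[0,7)=1 [7,14)=1 [14,21)=5 [21,28)=4 [28,35)=1

i=0 t=2 v=8: → [0,7); WM=−∞
i=1 t=8 v=1: → [7,14); WM=−∞
i=2 t=14 v=3: → [14,21); WM=−∞
i=3 t=15 v=7: → [14,21); WM=13; [0,7) fires=1
i=4 t=18 v=2: → [14,21); WM=13
i=5 t=18 v=3: → [14,21); WM=13
i=6 t=20 v=1: → [14,21); WM=13
i=7 t=21 v=3: → [21,28); WM=19; [7,14) fires=1
i=8 t=22 v=3: → [21,28); WM=19
i=9 t=22 v=5: → [21,28); WM=19
i=10 t=25 v=8: → [21,28); WM=19
i=11 t=32 v=1: → [28,35); WM=30; [14,21) fires=5 [21,28) fires=4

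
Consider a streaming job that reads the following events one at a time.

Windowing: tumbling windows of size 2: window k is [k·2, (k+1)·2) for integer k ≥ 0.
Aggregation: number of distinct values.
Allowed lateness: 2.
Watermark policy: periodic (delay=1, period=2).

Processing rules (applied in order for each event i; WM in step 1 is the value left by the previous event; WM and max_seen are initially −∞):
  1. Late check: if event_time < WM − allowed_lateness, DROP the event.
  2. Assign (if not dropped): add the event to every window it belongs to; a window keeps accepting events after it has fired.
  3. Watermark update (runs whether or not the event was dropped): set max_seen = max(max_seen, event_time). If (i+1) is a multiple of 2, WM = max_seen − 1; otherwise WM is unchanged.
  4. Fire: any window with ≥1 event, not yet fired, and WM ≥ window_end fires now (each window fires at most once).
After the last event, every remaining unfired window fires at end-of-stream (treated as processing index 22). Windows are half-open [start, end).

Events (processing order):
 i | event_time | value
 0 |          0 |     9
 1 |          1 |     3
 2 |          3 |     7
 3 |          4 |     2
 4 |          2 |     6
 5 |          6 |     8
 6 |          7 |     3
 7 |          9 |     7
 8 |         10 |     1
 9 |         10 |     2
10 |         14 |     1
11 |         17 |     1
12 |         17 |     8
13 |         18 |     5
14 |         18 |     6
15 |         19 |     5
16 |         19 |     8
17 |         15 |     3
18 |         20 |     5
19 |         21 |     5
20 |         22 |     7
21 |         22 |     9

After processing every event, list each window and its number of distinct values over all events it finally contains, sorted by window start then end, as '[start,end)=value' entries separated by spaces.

i=0 t=0 v=9: → [0,2); WM=−∞
i=1 t=1 v=3: → [0,2); WM=0
i=2 t=3 v=7: → [2,4); WM=0
i=3 t=4 v=2: → [4,6); WM=3; [0,2) fires=2
i=4 t=2 v=6: → [2,4); WM=3
i=5 t=6 v=8: → [6,8); WM=5; [2,4) fires=2
i=6 t=7 v=3: → [6,8); WM=5
i=7 t=9 v=7: → [8,10); WM=8; [4,6) fires=1 [6,8) fires=2
i=8 t=10 v=1: → [10,12); WM=8
i=9 t=10 v=2: → [10,12); WM=9
i=10 t=14 v=1: → [14,16); WM=9
i=11 t=17 v=1: → [16,18); WM=16; [8,10) fires=1 [10,12) fires=2 [14,16) fires=1
i=12 t=17 v=8: → [16,18); WM=16
i=13 t=18 v=5: → [18,20); WM=17
i=14 t=18 v=6: → [18,20); WM=17
i=15 t=19 v=5: → [18,20); WM=18; [16,18) fires=2
i=16 t=19 v=8: → [18,20); WM=18
i=17 t=15 v=3: DROP (t<18-2); WM=18
i=18 t=20 v=5: → [20,22); WM=18
i=19 t=21 v=5: → [20,22); WM=20; [18,20) fires=3
i=20 t=22 v=7: → [22,24); WM=20
i=21 t=22 v=9: → [22,24); WM=21

[0,2)=2 [2,4)=2 [4,6)=1 [6,8)=2 [8,10)=1 [10,12)=2 [14,16)=1 [16,18)=2 [18,20)=3 [20,22)=1 [22,24)=2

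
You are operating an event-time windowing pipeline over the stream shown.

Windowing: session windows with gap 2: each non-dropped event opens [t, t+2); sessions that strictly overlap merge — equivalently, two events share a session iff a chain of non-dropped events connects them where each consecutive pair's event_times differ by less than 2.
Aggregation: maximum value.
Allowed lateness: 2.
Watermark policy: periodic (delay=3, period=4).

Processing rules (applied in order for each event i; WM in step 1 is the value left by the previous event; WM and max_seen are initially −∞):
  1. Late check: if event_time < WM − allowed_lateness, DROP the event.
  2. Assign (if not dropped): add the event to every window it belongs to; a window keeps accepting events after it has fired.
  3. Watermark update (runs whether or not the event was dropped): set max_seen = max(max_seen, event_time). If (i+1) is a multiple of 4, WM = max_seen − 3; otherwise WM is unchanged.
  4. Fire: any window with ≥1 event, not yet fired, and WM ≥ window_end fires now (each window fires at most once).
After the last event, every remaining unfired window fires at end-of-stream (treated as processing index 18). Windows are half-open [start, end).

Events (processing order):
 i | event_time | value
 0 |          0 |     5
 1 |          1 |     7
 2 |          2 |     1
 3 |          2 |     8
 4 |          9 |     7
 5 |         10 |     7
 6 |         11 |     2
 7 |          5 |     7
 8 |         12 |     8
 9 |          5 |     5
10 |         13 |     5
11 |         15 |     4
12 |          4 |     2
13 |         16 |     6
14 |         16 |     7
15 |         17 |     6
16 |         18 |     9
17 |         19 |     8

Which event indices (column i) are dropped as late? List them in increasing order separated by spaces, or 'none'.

i=0 t=0 v=5: → [0,2); WM=−∞
i=1 t=1 v=7: → [0,3); WM=−∞
i=2 t=2 v=1: → [0,4); WM=−∞
i=3 t=2 v=8: → [0,4); WM=-1
i=4 t=9 v=7: → [9,11); WM=-1
i=5 t=10 v=7: → [9,12); WM=-1
i=6 t=11 v=2: → [9,13); WM=-1
i=7 t=5 v=7: → [5,7); WM=8
i=8 t=12 v=8: → [9,14); WM=8
i=9 t=5 v=5: DROP (t<8-2); WM=8
i=10 t=13 v=5: → [9,15); WM=8
i=11 t=15 v=4: → [15,17); WM=12
i=12 t=4 v=2: DROP (t<12-2); WM=12
i=13 t=16 v=6: → [15,18); WM=12
i=14 t=16 v=7: → [15,18); WM=12
i=15 t=17 v=6: → [15,19); WM=14
i=16 t=18 v=9: → [15,20); WM=14
i=17 t=19 v=8: → [15,21); WM=14

9 12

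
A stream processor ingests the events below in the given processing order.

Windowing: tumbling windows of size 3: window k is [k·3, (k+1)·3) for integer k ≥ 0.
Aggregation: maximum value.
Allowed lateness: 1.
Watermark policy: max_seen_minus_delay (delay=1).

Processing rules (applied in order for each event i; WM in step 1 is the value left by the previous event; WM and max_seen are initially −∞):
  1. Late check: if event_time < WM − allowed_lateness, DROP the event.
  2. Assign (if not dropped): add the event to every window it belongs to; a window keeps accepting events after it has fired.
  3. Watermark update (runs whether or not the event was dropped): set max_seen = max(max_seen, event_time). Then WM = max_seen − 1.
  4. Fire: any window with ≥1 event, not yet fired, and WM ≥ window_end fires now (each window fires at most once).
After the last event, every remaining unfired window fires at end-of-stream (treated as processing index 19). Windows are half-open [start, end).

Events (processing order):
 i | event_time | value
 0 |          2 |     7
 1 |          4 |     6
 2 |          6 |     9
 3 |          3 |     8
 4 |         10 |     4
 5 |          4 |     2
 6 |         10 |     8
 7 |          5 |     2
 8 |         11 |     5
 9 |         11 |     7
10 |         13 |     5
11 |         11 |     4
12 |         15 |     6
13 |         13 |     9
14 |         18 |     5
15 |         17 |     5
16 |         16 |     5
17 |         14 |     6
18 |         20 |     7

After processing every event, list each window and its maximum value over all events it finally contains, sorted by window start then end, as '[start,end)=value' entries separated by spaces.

i=0 t=2 v=7: → [0,3); WM=1
i=1 t=4 v=6: → [3,6); WM=3; [0,3) fires=7
i=2 t=6 v=9: → [6,9); WM=5
i=3 t=3 v=8: DROP (t<5-1); WM=5
i=4 t=10 v=4: → [9,12); WM=9; [3,6) fires=6 [6,9) fires=9
i=5 t=4 v=2: DROP (t<9-1); WM=9
i=6 t=10 v=8: → [9,12); WM=9
i=7 t=5 v=2: DROP (t<9-1); WM=9
i=8 t=11 v=5: → [9,12); WM=10
i=9 t=11 v=7: → [9,12); WM=10
i=10 t=13 v=5: → [12,15); WM=12; [9,12) fires=8
i=11 t=11 v=4: → [9,12); WM=12
i=12 t=15 v=6: → [15,18); WM=14
i=13 t=13 v=9: → [12,15); WM=14
i=14 t=18 v=5: → [18,21); WM=17; [12,15) fires=9
i=15 t=17 v=5: → [15,18); WM=17
i=16 t=16 v=5: → [15,18); WM=17
i=17 t=14 v=6: DROP (t<17-1); WM=17
i=18 t=20 v=7: → [18,21); WM=19; [15,18) fires=6

[0,3)=7 [3,6)=6 [6,9)=9 [9,12)=8 [12,15)=9 [15,18)=6 [18,21)=7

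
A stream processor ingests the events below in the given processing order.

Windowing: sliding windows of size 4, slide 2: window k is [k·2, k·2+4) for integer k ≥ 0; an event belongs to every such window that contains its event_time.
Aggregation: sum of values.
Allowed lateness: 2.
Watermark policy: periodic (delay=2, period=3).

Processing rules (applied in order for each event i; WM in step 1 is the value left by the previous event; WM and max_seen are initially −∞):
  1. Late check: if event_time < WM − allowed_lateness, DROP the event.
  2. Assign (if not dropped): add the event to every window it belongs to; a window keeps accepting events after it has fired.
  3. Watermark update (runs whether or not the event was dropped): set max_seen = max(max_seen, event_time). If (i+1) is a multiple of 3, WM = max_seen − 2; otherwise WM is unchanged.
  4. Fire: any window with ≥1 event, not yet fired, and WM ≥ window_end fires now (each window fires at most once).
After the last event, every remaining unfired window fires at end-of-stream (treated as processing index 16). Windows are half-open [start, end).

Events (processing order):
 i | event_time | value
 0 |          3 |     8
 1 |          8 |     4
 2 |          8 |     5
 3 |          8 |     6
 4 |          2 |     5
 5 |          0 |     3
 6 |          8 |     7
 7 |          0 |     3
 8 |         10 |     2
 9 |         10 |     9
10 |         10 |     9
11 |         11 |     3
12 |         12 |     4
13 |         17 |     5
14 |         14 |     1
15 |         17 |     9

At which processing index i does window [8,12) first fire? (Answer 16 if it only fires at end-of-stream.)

14

i=0 t=3 v=8: → [2,6),[0,4); WM=−∞
i=1 t=8 v=4: → [8,12),[6,10); WM=−∞
i=2 t=8 v=5: → [8,12),[6,10); WM=6; [0,4) fires=8 [2,6) fires=8
i=3 t=8 v=6: → [8,12),[6,10); WM=6
i=4 t=2 v=5: DROP (t<6-2); WM=6
i=5 t=0 v=3: DROP (t<6-2); WM=6
i=6 t=8 v=7: → [8,12),[6,10); WM=6
i=7 t=0 v=3: DROP (t<6-2); WM=6
i=8 t=10 v=2: → [10,14),[8,12); WM=8
i=9 t=10 v=9: → [10,14),[8,12); WM=8
i=10 t=10 v=9: → [10,14),[8,12); WM=8
i=11 t=11 v=3: → [10,14),[8,12); WM=9
i=12 t=12 v=4: → [12,16),[10,14); WM=9
i=13 t=17 v=5: → [16,20),[14,18); WM=9
i=14 t=14 v=1: → [14,18),[12,16); WM=15; [6,10) fires=22 [8,12) fires=45 [10,14) fires=27
i=15 t=17 v=9: → [16,20),[14,18); WM=15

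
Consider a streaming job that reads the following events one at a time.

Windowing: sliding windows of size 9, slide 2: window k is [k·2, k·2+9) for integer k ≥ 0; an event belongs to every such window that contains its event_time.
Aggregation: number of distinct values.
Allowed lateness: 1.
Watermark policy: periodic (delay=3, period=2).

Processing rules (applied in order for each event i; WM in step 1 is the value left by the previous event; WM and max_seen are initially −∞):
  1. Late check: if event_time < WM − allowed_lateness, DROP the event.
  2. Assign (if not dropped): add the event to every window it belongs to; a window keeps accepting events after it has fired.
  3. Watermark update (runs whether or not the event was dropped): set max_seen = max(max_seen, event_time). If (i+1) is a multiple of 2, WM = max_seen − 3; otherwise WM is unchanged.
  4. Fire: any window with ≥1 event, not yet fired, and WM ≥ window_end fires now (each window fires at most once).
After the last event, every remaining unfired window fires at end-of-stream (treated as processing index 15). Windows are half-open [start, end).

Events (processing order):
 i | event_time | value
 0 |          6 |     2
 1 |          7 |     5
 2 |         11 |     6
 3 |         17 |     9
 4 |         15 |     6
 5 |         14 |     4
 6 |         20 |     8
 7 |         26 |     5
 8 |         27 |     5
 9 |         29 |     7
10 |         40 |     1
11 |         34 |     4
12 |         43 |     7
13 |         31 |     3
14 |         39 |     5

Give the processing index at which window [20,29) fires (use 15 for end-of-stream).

i=0 t=6 v=2: → [6,15),[4,13),[2,11),[0,9); WM=−∞
i=1 t=7 v=5: → [6,15),[4,13),[2,11),[0,9); WM=4
i=2 t=11 v=6: → [10,19),[8,17),[6,15),[4,13); WM=4
i=3 t=17 v=9: → [16,25),[14,23),[12,21),[10,19); WM=14; [0,9) fires=2 [2,11) fires=2 [4,13) fires=3
i=4 t=15 v=6: → [14,23),[12,21),[10,19),[8,17); WM=14
i=5 t=14 v=4: → [14,23),[12,21),[10,19),[8,17),[6,15); WM=14
i=6 t=20 v=8: → [20,29),[18,27),[16,25),[14,23),[12,21); WM=14
i=7 t=26 v=5: → [26,35),[24,33),[22,31),[20,29),[18,27); WM=23; [6,15) fires=4 [8,17) fires=2 [10,19) fires=3 [12,21) fires=4 [14,23) fires=4
i=8 t=27 v=5: → [26,35),[24,33),[22,31),[20,29); WM=23
i=9 t=29 v=7: → [28,37),[26,35),[24,33),[22,31); WM=26; [16,25) fires=2
i=10 t=40 v=1: → [40,49),[38,47),[36,45),[34,43),[32,41); WM=26
i=11 t=34 v=4: → [34,43),[32,41),[30,39),[28,37),[26,35); WM=37; [18,27) fires=2 [20,29) fires=2 [22,31) fires=2 [24,33) fires=2 [26,35) fires=3 [28,37) fires=2
i=12 t=43 v=7: → [42,51),[40,49),[38,47),[36,45); WM=37
i=13 t=31 v=3: DROP (t<37-1); WM=40; [30,39) fires=1
i=14 t=39 v=5: → [38,47),[36,45),[34,43),[32,41); WM=40

11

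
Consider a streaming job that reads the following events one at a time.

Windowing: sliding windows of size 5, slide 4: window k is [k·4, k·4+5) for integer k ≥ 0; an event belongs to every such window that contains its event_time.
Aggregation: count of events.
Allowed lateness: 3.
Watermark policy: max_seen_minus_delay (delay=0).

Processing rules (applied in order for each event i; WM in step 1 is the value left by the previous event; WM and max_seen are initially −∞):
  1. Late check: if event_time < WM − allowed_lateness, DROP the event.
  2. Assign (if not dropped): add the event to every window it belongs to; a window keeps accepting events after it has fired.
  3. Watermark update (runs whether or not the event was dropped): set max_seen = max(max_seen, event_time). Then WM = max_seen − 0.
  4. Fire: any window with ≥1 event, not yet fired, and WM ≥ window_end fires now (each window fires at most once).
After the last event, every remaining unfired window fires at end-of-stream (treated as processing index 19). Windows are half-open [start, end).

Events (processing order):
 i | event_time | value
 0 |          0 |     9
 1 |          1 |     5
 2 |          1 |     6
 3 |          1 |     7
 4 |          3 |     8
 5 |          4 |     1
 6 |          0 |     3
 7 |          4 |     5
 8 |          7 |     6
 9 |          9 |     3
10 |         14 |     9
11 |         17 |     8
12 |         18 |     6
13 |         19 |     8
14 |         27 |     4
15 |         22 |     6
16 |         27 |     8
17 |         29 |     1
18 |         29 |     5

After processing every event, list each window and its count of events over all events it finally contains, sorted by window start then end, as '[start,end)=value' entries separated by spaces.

i=0 t=0 v=9: → [0,5); WM=0
i=1 t=1 v=5: → [0,5); WM=1
i=2 t=1 v=6: → [0,5); WM=1
i=3 t=1 v=7: → [0,5); WM=1
i=4 t=3 v=8: → [0,5); WM=3
i=5 t=4 v=1: → [4,9),[0,5); WM=4
i=6 t=0 v=3: DROP (t<4-3); WM=4
i=7 t=4 v=5: → [4,9),[0,5); WM=4
i=8 t=7 v=6: → [4,9); WM=7; [0,5) fires=7
i=9 t=9 v=3: → [8,13); WM=9; [4,9) fires=3
i=10 t=14 v=9: → [12,17); WM=14; [8,13) fires=1
i=11 t=17 v=8: → [16,21); WM=17; [12,17) fires=1
i=12 t=18 v=6: → [16,21); WM=18
i=13 t=19 v=8: → [16,21); WM=19
i=14 t=27 v=4: → [24,29); WM=27; [16,21) fires=3
i=15 t=22 v=6: DROP (t<27-3); WM=27
i=16 t=27 v=8: → [24,29); WM=27
i=17 t=29 v=1: → [28,33); WM=29; [24,29) fires=2
i=18 t=29 v=5: → [28,33); WM=29

[0,5)=7 [4,9)=3 [8,13)=1 [12,17)=1 [16,21)=3 [24,29)=2 [28,33)=2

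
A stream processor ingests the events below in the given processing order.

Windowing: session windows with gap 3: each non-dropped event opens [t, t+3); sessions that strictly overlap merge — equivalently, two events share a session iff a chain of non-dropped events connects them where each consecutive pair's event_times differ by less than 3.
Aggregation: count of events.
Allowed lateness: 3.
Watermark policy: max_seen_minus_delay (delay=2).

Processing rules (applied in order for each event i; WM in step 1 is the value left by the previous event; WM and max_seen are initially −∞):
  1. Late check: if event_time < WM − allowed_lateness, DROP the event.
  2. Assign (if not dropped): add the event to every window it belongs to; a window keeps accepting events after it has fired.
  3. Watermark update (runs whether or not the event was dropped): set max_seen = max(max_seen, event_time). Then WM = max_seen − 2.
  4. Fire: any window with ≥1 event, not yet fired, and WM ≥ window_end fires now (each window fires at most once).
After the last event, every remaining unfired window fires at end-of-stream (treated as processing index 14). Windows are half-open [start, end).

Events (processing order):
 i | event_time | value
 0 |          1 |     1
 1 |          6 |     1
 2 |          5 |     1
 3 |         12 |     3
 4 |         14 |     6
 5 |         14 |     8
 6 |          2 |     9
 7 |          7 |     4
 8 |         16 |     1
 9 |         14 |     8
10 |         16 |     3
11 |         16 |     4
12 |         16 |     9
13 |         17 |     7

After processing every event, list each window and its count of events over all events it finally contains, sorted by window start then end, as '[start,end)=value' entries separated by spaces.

i=0 t=1 v=1: → [1,4); WM=-1
i=1 t=6 v=1: → [6,9); WM=4
i=2 t=5 v=1: → [5,9); WM=4
i=3 t=12 v=3: → [12,15); WM=10
i=4 t=14 v=6: → [12,17); WM=12
i=5 t=14 v=8: → [12,17); WM=12
i=6 t=2 v=9: DROP (t<12-3); WM=12
i=7 t=7 v=4: DROP (t<12-3); WM=12
i=8 t=16 v=1: → [12,19); WM=14
i=9 t=14 v=8: → [12,19); WM=14
i=10 t=16 v=3: → [12,19); WM=14
i=11 t=16 v=4: → [12,19); WM=14
i=12 t=16 v=9: → [12,19); WM=14
i=13 t=17 v=7: → [12,20); WM=15

[1,4)=1 [5,9)=2 [12,20)=9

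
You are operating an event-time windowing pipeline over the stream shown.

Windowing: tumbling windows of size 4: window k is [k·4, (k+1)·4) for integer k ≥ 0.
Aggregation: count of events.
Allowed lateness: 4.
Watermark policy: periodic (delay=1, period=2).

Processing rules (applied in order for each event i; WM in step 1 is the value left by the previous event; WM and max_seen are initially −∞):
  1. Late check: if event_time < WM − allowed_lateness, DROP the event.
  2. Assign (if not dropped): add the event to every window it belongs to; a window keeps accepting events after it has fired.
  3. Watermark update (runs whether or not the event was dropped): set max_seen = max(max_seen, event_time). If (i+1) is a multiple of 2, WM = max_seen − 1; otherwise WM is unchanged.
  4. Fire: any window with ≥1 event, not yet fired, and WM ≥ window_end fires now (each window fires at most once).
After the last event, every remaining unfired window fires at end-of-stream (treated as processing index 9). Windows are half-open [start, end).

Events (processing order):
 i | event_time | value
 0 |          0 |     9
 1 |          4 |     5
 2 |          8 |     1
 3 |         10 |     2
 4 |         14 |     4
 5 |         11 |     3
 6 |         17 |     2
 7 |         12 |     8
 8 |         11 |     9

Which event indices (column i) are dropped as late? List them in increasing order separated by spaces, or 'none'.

i=0 t=0 v=9: → [0,4); WM=−∞
i=1 t=4 v=5: → [4,8); WM=3
i=2 t=8 v=1: → [8,12); WM=3
i=3 t=10 v=2: → [8,12); WM=9; [0,4) fires=1 [4,8) fires=1
i=4 t=14 v=4: → [12,16); WM=9
i=5 t=11 v=3: → [8,12); WM=13; [8,12) fires=3
i=6 t=17 v=2: → [16,20); WM=13
i=7 t=12 v=8: → [12,16); WM=16; [12,16) fires=2
i=8 t=11 v=9: DROP (t<16-4); WM=16

8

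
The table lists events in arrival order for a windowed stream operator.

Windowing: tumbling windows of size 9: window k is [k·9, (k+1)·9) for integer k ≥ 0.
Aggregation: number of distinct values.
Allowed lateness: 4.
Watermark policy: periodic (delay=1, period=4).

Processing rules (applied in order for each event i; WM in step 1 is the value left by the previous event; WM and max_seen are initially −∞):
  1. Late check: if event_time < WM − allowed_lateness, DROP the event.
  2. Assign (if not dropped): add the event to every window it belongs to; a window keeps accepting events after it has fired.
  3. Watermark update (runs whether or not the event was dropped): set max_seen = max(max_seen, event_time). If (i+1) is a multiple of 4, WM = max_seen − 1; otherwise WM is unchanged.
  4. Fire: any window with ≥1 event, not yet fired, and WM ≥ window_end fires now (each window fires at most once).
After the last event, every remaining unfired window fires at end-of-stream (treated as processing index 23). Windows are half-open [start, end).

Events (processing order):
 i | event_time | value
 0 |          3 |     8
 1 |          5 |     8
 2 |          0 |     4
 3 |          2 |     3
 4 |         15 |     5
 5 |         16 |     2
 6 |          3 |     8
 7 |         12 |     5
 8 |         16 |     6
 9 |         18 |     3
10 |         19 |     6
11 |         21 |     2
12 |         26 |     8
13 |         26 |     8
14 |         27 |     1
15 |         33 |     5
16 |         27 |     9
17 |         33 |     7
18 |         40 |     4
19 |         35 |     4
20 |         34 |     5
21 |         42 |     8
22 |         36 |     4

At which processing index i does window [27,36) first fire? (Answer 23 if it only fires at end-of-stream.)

19

i=0 t=3 v=8: → [0,9); WM=−∞
i=1 t=5 v=8: → [0,9); WM=−∞
i=2 t=0 v=4: → [0,9); WM=−∞
i=3 t=2 v=3: → [0,9); WM=4
i=4 t=15 v=5: → [9,18); WM=4
i=5 t=16 v=2: → [9,18); WM=4
i=6 t=3 v=8: → [0,9); WM=4
i=7 t=12 v=5: → [9,18); WM=15; [0,9) fires=3
i=8 t=16 v=6: → [9,18); WM=15
i=9 t=18 v=3: → [18,27); WM=15
i=10 t=19 v=6: → [18,27); WM=15
i=11 t=21 v=2: → [18,27); WM=20; [9,18) fires=3
i=12 t=26 v=8: → [18,27); WM=20
i=13 t=26 v=8: → [18,27); WM=20
i=14 t=27 v=1: → [27,36); WM=20
i=15 t=33 v=5: → [27,36); WM=32; [18,27) fires=4
i=16 t=27 v=9: DROP (t<32-4); WM=32
i=17 t=33 v=7: → [27,36); WM=32
i=18 t=40 v=4: → [36,45); WM=32
i=19 t=35 v=4: → [27,36); WM=39; [27,36) fires=4
i=20 t=34 v=5: DROP (t<39-4); WM=39
i=21 t=42 v=8: → [36,45); WM=39
i=22 t=36 v=4: → [36,45); WM=39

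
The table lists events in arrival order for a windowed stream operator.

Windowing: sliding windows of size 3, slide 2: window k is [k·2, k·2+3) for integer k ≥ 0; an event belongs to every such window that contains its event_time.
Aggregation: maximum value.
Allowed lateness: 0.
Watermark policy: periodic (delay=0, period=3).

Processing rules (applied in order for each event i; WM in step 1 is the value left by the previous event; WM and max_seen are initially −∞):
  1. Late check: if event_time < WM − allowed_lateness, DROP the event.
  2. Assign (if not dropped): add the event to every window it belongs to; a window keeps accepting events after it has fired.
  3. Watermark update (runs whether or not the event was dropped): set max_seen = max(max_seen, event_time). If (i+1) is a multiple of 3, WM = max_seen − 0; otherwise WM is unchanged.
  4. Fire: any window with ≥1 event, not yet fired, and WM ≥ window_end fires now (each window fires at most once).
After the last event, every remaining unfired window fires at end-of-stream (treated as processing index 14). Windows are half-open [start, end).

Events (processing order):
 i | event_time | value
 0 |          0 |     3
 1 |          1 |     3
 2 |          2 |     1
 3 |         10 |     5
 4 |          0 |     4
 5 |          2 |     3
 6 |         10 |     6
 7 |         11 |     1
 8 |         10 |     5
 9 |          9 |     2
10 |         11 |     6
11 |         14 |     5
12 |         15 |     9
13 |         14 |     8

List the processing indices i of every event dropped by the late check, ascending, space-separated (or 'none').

i=0 t=0 v=3: → [0,3); WM=−∞
i=1 t=1 v=3: → [0,3); WM=−∞
i=2 t=2 v=1: → [2,5),[0,3); WM=2
i=3 t=10 v=5: → [10,13),[8,11); WM=2
i=4 t=0 v=4: DROP (t<2-0); WM=2
i=5 t=2 v=3: → [2,5),[0,3); WM=10; [0,3) fires=3 [2,5) fires=3
i=6 t=10 v=6: → [10,13),[8,11); WM=10
i=7 t=11 v=1: → [10,13); WM=10
i=8 t=10 v=5: → [10,13),[8,11); WM=11; [8,11) fires=6
i=9 t=9 v=2: DROP (t<11-0); WM=11
i=10 t=11 v=6: → [10,13); WM=11
i=11 t=14 v=5: → [14,17),[12,15); WM=14; [10,13) fires=6
i=12 t=15 v=9: → [14,17); WM=14
i=13 t=14 v=8: → [14,17),[12,15); WM=14

4 9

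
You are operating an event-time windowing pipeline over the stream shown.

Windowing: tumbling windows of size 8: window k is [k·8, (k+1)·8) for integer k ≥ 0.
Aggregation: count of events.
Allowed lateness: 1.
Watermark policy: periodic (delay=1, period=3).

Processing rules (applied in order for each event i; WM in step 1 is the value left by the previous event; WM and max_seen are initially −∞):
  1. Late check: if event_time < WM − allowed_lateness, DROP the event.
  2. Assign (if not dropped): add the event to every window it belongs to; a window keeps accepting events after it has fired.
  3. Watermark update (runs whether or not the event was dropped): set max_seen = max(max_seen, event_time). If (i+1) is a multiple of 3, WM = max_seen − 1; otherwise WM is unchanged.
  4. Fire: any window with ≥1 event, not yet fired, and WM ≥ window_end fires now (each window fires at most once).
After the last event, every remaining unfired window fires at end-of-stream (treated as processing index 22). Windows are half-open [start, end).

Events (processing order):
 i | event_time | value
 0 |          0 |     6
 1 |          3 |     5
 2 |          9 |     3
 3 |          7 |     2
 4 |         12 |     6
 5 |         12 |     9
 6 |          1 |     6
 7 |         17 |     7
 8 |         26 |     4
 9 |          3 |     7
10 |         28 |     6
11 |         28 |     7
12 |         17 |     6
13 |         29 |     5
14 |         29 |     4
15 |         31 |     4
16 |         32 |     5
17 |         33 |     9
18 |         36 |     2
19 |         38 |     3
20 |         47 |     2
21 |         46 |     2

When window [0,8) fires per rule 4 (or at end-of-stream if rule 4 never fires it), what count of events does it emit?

2

i=0 t=0 v=6: → [0,8); WM=−∞
i=1 t=3 v=5: → [0,8); WM=−∞
i=2 t=9 v=3: → [8,16); WM=8; [0,8) fires=2
i=3 t=7 v=2: → [0,8); WM=8
i=4 t=12 v=6: → [8,16); WM=8
i=5 t=12 v=9: → [8,16); WM=11
i=6 t=1 v=6: DROP (t<11-1); WM=11
i=7 t=17 v=7: → [16,24); WM=11
i=8 t=26 v=4: → [24,32); WM=25; [8,16) fires=3 [16,24) fires=1
i=9 t=3 v=7: DROP (t<25-1); WM=25
i=10 t=28 v=6: → [24,32); WM=25
i=11 t=28 v=7: → [24,32); WM=27
i=12 t=17 v=6: DROP (t<27-1); WM=27
i=13 t=29 v=5: → [24,32); WM=27
i=14 t=29 v=4: → [24,32); WM=28
i=15 t=31 v=4: → [24,32); WM=28
i=16 t=32 v=5: → [32,40); WM=28
i=17 t=33 v=9: → [32,40); WM=32; [24,32) fires=6
i=18 t=36 v=2: → [32,40); WM=32
i=19 t=38 v=3: → [32,40); WM=32
i=20 t=47 v=2: → [40,48); WM=46; [32,40) fires=4
i=21 t=46 v=2: → [40,48); WM=46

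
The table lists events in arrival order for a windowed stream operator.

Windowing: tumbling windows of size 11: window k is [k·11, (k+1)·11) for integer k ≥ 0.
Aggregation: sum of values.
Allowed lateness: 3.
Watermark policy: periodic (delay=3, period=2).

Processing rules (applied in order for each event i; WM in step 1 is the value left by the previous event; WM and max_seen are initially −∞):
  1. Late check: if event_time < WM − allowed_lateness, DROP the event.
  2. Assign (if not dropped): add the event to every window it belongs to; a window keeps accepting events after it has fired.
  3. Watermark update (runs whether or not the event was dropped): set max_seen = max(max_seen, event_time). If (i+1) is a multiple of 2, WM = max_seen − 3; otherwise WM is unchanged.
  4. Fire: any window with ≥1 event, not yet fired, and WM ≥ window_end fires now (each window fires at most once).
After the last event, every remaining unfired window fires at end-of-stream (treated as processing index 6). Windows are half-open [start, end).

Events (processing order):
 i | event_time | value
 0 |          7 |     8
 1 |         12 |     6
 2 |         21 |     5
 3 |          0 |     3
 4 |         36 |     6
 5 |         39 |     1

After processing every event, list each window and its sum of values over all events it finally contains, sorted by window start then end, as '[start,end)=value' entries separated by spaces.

i=0 t=7 v=8: → [0,11); WM=−∞
i=1 t=12 v=6: → [11,22); WM=9
i=2 t=21 v=5: → [11,22); WM=9
i=3 t=0 v=3: DROP (t<9-3); WM=18; [0,11) fires=8
i=4 t=36 v=6: → [33,44); WM=18
i=5 t=39 v=1: → [33,44); WM=36; [11,22) fires=11

[0,11)=8 [11,22)=11 [33,44)=7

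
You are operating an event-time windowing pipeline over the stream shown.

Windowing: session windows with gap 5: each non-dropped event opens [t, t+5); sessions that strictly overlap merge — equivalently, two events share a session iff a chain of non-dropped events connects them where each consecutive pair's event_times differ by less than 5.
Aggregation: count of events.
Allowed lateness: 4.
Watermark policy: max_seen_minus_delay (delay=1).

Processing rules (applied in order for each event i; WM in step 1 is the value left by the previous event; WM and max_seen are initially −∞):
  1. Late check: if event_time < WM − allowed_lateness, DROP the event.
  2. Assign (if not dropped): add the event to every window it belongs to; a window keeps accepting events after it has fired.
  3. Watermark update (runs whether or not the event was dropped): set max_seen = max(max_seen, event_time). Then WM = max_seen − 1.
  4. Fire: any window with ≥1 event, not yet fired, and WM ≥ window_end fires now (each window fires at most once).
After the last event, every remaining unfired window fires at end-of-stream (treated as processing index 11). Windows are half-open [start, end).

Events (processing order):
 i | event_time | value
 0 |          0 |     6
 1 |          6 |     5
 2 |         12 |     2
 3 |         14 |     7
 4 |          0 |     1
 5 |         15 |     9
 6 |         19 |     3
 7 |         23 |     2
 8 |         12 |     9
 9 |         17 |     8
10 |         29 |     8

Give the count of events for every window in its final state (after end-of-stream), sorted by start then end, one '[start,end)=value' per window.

i=0 t=0 v=6: → [0,5); WM=-1
i=1 t=6 v=5: → [6,11); WM=5
i=2 t=12 v=2: → [12,17); WM=11
i=3 t=14 v=7: → [12,19); WM=13
i=4 t=0 v=1: DROP (t<13-4); WM=13
i=5 t=15 v=9: → [12,20); WM=14
i=6 t=19 v=3: → [12,24); WM=18
i=7 t=23 v=2: → [12,28); WM=22
i=8 t=12 v=9: DROP (t<22-4); WM=22
i=9 t=17 v=8: DROP (t<22-4); WM=22
i=10 t=29 v=8: → [29,34); WM=28

[0,5)=1 [6,11)=1 [12,28)=5 [29,34)=1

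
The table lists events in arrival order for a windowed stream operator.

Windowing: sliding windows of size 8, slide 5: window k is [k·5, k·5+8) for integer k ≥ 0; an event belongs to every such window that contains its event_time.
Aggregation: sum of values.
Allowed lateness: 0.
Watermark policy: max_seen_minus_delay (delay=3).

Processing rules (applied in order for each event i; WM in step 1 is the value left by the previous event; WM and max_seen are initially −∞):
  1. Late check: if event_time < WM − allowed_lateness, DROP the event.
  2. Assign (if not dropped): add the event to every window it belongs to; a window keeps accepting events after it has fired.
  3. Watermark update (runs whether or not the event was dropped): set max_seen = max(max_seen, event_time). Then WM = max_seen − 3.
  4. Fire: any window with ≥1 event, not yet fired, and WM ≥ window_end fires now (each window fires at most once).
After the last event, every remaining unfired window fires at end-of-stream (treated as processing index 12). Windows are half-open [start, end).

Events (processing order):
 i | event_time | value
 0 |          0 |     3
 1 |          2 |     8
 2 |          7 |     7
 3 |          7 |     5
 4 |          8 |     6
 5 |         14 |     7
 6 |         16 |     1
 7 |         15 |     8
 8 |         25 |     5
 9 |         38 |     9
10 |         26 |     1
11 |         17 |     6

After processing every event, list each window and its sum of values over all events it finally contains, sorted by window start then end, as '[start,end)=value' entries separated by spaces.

[0,8)=23 [5,13)=18 [10,18)=16 [15,23)=9 [20,28)=5 [25,33)=5 [35,43)=9

i=0 t=0 v=3: → [0,8); WM=-3
i=1 t=2 v=8: → [0,8); WM=-1
i=2 t=7 v=7: → [5,13),[0,8); WM=4
i=3 t=7 v=5: → [5,13),[0,8); WM=4
i=4 t=8 v=6: → [5,13); WM=5
i=5 t=14 v=7: → [10,18); WM=11; [0,8) fires=23
i=6 t=16 v=1: → [15,23),[10,18); WM=13; [5,13) fires=18
i=7 t=15 v=8: → [15,23),[10,18); WM=13
i=8 t=25 v=5: → [25,33),[20,28); WM=22; [10,18) fires=16
i=9 t=38 v=9: → [35,43); WM=35; [15,23) fires=9 [20,28) fires=5 [25,33) fires=5
i=10 t=26 v=1: DROP (t<35-0); WM=35
i=11 t=17 v=6: DROP (t<35-0); WM=35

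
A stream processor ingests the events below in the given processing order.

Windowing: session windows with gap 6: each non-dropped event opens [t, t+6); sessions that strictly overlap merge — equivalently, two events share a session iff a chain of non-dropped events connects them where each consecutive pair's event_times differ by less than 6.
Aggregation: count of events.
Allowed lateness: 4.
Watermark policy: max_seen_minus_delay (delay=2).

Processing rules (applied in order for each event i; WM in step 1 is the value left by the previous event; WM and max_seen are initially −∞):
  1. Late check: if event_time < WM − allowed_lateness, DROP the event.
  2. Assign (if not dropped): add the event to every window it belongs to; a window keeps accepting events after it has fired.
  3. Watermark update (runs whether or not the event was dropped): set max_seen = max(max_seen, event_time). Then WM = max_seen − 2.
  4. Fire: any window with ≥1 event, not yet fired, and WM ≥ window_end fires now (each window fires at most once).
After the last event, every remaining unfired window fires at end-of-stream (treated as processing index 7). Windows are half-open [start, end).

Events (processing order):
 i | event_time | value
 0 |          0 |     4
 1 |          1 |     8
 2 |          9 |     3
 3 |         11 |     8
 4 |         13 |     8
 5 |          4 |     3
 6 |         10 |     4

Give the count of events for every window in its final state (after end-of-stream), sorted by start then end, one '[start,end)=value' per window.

[0,7)=2 [9,19)=4

i=0 t=0 v=4: → [0,6); WM=-2
i=1 t=1 v=8: → [0,7); WM=-1
i=2 t=9 v=3: → [9,15); WM=7
i=3 t=11 v=8: → [9,17); WM=9
i=4 t=13 v=8: → [9,19); WM=11
i=5 t=4 v=3: DROP (t<11-4); WM=11
i=6 t=10 v=4: → [9,19); WM=11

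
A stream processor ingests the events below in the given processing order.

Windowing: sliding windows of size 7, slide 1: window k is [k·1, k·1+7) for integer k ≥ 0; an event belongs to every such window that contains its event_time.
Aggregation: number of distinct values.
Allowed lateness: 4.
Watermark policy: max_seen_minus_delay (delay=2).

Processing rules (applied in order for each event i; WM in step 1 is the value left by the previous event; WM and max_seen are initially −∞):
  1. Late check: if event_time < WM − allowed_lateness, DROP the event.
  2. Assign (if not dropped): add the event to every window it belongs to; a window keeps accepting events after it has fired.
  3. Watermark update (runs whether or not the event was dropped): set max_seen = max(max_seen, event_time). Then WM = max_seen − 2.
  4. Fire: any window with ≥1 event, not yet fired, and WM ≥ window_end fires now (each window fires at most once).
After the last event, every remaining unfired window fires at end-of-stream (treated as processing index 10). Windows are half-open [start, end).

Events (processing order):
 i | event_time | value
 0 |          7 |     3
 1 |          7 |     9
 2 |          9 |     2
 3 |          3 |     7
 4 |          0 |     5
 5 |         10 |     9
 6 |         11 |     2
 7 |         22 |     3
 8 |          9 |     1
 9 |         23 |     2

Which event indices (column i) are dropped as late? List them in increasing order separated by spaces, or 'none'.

i=0 t=7 v=3: → [7,14),[6,13),[5,12),[4,11),[3,10),[2,9),[1,8); WM=5
i=1 t=7 v=9: → [7,14),[6,13),[5,12),[4,11),[3,10),[2,9),[1,8); WM=5
i=2 t=9 v=2: → [9,16),[8,15),[7,14),[6,13),[5,12),[4,11),[3,10); WM=7
i=3 t=3 v=7: → [3,10),[2,9),[1,8),[0,7); WM=7; [0,7) fires=1
i=4 t=0 v=5: DROP (t<7-4); WM=7
i=5 t=10 v=9: → [10,17),[9,16),[8,15),[7,14),[6,13),[5,12),[4,11); WM=8; [1,8) fires=3
i=6 t=11 v=2: → [11,18),[10,17),[9,16),[8,15),[7,14),[6,13),[5,12); WM=9; [2,9) fires=3
i=7 t=22 v=3: → [22,29),[21,28),[20,27),[19,26),[18,25),[17,24),[16,23); WM=20; [3,10) fires=4 [4,11) fires=3 [5,12) fires=3 [6,13) fires=3 [7,14) fires=3 [8,15) fires=2 [9,16) fires=2 [10,17) fires=2 [11,18) fires=1
i=8 t=9 v=1: DROP (t<20-4); WM=20
i=9 t=23 v=2: → [23,30),[22,29),[21,28),[20,27),[19,26),[18,25),[17,24); WM=21

4 8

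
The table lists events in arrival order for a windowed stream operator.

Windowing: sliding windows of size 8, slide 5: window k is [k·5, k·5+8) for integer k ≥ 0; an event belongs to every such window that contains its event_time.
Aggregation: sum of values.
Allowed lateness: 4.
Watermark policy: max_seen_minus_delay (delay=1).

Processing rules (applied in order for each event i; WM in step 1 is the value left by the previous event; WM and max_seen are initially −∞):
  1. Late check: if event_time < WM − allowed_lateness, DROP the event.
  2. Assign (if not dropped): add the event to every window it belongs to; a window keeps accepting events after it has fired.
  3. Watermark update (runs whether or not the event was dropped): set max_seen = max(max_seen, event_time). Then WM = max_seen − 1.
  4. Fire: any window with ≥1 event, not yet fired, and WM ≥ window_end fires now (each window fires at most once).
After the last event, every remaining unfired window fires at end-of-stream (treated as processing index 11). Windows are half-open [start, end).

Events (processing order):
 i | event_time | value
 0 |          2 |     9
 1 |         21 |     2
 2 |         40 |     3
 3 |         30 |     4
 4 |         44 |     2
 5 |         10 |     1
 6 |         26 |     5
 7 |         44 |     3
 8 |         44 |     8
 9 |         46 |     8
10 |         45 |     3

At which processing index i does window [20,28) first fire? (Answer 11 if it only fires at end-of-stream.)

2

i=0 t=2 v=9: → [0,8); WM=1
i=1 t=21 v=2: → [20,28),[15,23); WM=20; [0,8) fires=9
i=2 t=40 v=3: → [40,48),[35,43); WM=39; [15,23) fires=2 [20,28) fires=2
i=3 t=30 v=4: DROP (t<39-4); WM=39
i=4 t=44 v=2: → [40,48); WM=43; [35,43) fires=3
i=5 t=10 v=1: DROP (t<43-4); WM=43
i=6 t=26 v=5: DROP (t<43-4); WM=43
i=7 t=44 v=3: → [40,48); WM=43
i=8 t=44 v=8: → [40,48); WM=43
i=9 t=46 v=8: → [45,53),[40,48); WM=45
i=10 t=45 v=3: → [45,53),[40,48); WM=45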